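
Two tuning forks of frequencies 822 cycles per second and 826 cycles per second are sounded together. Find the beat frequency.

Beats arise from superposition of two nearby frequencies; the beat rate is |f₁ − f₂|.
|822 − 826| = 4 Hz.

4 Hz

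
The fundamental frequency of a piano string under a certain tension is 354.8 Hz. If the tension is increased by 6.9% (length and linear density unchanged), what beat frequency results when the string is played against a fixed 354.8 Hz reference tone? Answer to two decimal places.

12.04 Hz

For a string, f ∝ √T, so the new frequency is 354.8·√1.069 = 366.8364 Hz.
f_beat = |366.8364 − 354.8| = 12.04 Hz.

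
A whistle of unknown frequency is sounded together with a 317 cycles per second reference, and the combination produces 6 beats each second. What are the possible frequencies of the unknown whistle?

|f − 317| = 6, so f = 317 ± 6.

311 Hz or 323 Hz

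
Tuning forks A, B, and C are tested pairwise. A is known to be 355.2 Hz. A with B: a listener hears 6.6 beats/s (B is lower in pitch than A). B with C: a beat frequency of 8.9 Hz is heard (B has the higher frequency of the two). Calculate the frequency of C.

339.7 Hz

B is below A, so f_B = 355.2 − 6.6 = 348.6 Hz.
C is below B, so f_C = 348.6 − 8.9 = 339.7 Hz.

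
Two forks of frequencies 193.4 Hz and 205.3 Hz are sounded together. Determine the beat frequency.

11.9 Hz

The beat frequency equals the magnitude of the frequency difference.
|193.4 − 205.3| = 11.9 Hz.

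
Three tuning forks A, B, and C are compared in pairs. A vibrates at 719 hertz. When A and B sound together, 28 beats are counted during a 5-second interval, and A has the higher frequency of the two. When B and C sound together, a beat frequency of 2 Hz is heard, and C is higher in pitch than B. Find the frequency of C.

715.4 Hz

A–B: Beat frequency = 28/5 = 5.6 Hz.
B is below A, so f_B = 719 − 5.6 = 713.4 Hz.
C is above B, so f_C = 713.4 + 2 = 715.4 Hz.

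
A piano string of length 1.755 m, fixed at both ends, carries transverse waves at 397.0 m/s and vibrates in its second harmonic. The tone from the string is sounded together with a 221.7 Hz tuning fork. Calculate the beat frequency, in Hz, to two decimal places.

For a string fixed at both ends, f_n = n·v/(2L) = 2·397.0/(2·1.755) = 226.2108 Hz.
f_beat = |226.2108 − 221.7| = 4.51 Hz.

4.51 Hz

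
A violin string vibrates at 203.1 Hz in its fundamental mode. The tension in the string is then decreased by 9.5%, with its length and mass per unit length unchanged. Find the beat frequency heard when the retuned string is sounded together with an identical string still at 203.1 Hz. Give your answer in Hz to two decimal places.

For a string, f ∝ √T, so the new frequency is 203.1·√0.905 = 193.2121 Hz.
f_beat = |193.2121 − 203.1| = 9.89 Hz.

9.89 Hz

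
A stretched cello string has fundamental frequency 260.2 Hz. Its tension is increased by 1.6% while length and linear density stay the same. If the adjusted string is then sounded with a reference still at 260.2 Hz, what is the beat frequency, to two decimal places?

2.07 Hz

For a string, f ∝ √T, so the new frequency is 260.2·√1.016 = 262.2733 Hz.
f_beat = |262.2733 − 260.2| = 2.07 Hz.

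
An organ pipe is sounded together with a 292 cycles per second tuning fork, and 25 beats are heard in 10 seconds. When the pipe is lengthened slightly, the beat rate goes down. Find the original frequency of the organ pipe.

Beat frequency = 25/10 = 2.5 Hz.
|f − 292| = 2.5, so the organ pipe was at either 289.5 Hz or 294.5 Hz.
A longer pipe has a lower fundamental; the adjustment lowers the organ pipe's frequency.
The beat rate fell, so the adjustment moved the organ pipe toward 292 Hz — it must have started above the reference.

294.5 Hz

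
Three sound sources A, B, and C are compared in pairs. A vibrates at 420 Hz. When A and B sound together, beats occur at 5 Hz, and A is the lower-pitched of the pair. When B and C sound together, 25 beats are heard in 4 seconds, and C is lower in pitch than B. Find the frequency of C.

B is above A, so f_B = 420 + 5 = 425 Hz.
B–C: Beat frequency = 25/4 = 6.25 Hz.
C is below B, so f_C = 425 − 6.25 = 418.75 Hz.

418.75 Hz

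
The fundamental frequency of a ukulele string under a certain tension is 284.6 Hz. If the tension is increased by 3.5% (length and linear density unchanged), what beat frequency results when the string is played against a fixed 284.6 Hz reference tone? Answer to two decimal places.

For a string, f ∝ √T, so the new frequency is 284.6·√1.035 = 289.5377 Hz.
f_beat = |289.5377 − 284.6| = 4.94 Hz.

4.94 Hz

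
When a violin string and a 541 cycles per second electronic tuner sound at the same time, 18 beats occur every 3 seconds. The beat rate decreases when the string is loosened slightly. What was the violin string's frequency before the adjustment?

547 Hz

Beat frequency = 18/3 = 6 Hz.
|f − 541| = 6, so the violin string was at either 535 Hz or 547 Hz.
Reducing tension lowers a string's frequency; the adjustment lowers the violin string's frequency.
The beat rate fell, so the adjustment moved the violin string toward 541 Hz — it must have started above the reference.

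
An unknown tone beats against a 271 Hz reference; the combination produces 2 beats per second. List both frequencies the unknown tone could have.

269 Hz or 273 Hz

|f − 271| = 2, so f = 271 ± 2.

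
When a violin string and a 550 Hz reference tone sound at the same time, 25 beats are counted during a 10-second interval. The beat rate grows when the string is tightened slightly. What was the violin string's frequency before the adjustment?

Beat frequency = 25/10 = 2.5 Hz.
|f − 550| = 2.5, so the violin string was at either 547.5 Hz or 552.5 Hz.
Increasing tension raises a string's frequency; the adjustment raises the violin string's frequency.
The beat rate rose, so the adjustment moved the violin string further from 550 Hz — it was already above the reference.

552.5 Hz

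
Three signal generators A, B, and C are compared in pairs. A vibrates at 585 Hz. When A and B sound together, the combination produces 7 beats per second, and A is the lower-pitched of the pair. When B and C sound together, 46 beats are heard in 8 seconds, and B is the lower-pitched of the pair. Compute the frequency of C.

597.75 Hz

B is above A, so f_B = 585 + 7 = 592 Hz.
B–C: Beat frequency = 46/8 = 5.75 Hz.
C is above B, so f_C = 592 + 5.75 = 597.75 Hz.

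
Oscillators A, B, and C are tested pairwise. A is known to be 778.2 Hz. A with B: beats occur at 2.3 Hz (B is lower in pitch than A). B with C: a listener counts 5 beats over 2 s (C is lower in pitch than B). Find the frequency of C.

B is below A, so f_B = 778.2 − 2.3 = 775.9 Hz.
B–C: Beat frequency = 5/2 = 2.5 Hz.
C is below B, so f_C = 775.9 − 2.5 = 773.4 Hz.

773.4 Hz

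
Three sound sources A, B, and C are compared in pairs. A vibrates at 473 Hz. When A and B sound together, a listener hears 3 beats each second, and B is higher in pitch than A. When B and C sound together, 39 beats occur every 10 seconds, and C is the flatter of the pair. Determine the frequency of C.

472.1 Hz

B is above A, so f_B = 473 + 3 = 476 Hz.
B–C: Beat frequency = 39/10 = 3.9 Hz.
C is below B, so f_C = 476 − 3.9 = 472.1 Hz.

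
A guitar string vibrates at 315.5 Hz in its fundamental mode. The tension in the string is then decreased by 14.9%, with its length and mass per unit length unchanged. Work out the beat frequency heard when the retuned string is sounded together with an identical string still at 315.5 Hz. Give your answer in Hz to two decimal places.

24.45 Hz

For a string, f ∝ √T, so the new frequency is 315.5·√0.851 = 291.0477 Hz.
f_beat = |291.0477 − 315.5| = 24.45 Hz.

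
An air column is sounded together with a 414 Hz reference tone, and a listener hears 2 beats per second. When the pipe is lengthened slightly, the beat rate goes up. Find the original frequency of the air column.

|f − 414| = 2, so the air column was at either 412 Hz or 416 Hz.
A longer pipe has a lower fundamental; the adjustment lowers the air column's frequency.
The beat rate rose, so the adjustment moved the air column further from 414 Hz — it was already below the reference.

412 Hz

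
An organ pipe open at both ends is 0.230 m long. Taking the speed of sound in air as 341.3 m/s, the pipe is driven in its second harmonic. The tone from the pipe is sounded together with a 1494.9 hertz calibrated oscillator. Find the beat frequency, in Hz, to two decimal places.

Open pipe: f_n = n·v/(2L) = 2·341.3/(2·0.230) = 1483.9130 Hz.
f_beat = |1483.9130 − 1494.9| = 10.99 Hz.

10.99 Hz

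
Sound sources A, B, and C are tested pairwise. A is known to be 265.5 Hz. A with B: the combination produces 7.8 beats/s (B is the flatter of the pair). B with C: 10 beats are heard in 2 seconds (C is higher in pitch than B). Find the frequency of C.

262.7 Hz

B is below A, so f_B = 265.5 − 7.8 = 257.7 Hz.
B–C: Beat frequency = 10/2 = 5 Hz.
C is above B, so f_C = 257.7 + 5 = 262.7 Hz.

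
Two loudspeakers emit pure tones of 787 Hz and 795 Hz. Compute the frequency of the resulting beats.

8 Hz

f_beat = |f₁ − f₂|.
|787 − 795| = 8 Hz.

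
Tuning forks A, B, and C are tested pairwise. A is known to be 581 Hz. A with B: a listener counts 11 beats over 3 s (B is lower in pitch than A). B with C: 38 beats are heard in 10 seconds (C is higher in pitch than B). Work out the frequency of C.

A–B: Beat frequency = 11/3 = 3.6667 Hz.
B is below A, so f_B = 581 − 3.6667 = 577.3333 Hz.
B–C: Beat frequency = 38/10 = 3.8 Hz.
C is above B, so f_C = 577.3333 + 3.8 = 581.1333 Hz.

581.1333 Hz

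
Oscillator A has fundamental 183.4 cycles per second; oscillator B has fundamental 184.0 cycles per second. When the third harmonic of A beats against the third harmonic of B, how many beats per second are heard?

Third harmonic of the first: 3·183.4 = 550.2 Hz.
Third harmonic of the second: 3·184.0 = 552.0 Hz.
f_beat = |550.2 − 552.0| = 1.8 Hz.

1.8 Hz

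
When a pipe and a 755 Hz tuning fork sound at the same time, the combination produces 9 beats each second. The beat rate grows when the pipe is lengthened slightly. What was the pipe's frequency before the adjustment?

|f − 755| = 9, so the pipe was at either 746 Hz or 764 Hz.
A longer pipe has a lower fundamental; the adjustment lowers the pipe's frequency.
The beat rate rose, so the adjustment moved the pipe further from 755 Hz — it was already below the reference.

746 Hz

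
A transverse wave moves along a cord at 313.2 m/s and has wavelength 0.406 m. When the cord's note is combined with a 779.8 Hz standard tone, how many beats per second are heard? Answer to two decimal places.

8.37 Hz

Source frequency f = v/λ = 313.2/0.406 = 771.4286 Hz.
f_beat = |771.4286 − 779.8| = 8.37 Hz.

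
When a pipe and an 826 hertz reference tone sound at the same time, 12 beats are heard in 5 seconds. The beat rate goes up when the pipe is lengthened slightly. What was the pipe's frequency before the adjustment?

823.6 Hz

Beat frequency = 12/5 = 2.4 Hz.
|f − 826| = 2.4, so the pipe was at either 823.6 Hz or 828.4 Hz.
A longer pipe has a lower fundamental; the adjustment lowers the pipe's frequency.
The beat rate rose, so the adjustment moved the pipe further from 826 Hz — it was already below the reference.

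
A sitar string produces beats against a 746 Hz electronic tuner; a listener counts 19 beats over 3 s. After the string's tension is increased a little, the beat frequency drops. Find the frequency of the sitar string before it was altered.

Beat frequency = 19/3 = 6.3333 Hz.
|f − 746| = 6.3333, so the sitar string was at either 739.6667 Hz or 752.3333 Hz.
Higher tension means higher frequency; the adjustment raises the sitar string's frequency.
The beat rate fell, so the adjustment moved the sitar string toward 746 Hz — it must have started below the reference.

739.6667 Hz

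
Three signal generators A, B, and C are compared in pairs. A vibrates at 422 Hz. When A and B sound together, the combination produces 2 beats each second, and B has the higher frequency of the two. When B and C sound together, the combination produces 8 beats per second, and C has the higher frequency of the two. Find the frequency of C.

B is above A, so f_B = 422 + 2 = 424 Hz.
C is above B, so f_C = 424 + 8 = 432 Hz.

432 Hz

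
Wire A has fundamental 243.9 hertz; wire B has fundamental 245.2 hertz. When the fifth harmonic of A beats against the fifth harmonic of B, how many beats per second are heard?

Fifth harmonic of the first: 5·243.9 = 1219.5 Hz.
Fifth harmonic of the second: 5·245.2 = 1226.0 Hz.
f_beat = |1219.5 − 1226.0| = 6.5 Hz.

6.5 Hz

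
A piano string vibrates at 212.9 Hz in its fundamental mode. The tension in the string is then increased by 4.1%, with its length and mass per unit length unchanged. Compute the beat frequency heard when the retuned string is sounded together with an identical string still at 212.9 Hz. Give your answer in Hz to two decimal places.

4.32 Hz

For a string, f ∝ √T, so the new frequency is 212.9·√1.041 = 217.2206 Hz.
f_beat = |217.2206 − 212.9| = 4.32 Hz.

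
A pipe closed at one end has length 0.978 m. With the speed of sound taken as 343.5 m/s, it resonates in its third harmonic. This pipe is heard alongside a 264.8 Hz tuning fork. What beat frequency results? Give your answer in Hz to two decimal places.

Closed pipe (odd harmonics): f_n = n·v/(4L) = 3·343.5/(4·0.978) = 263.4202 Hz.
f_beat = |263.4202 − 264.8| = 1.38 Hz.

1.38 Hz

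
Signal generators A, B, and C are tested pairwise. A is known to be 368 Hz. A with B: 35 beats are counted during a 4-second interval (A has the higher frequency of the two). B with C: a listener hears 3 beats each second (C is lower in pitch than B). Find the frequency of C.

356.25 Hz

A–B: Beat frequency = 35/4 = 8.75 Hz.
B is below A, so f_B = 368 − 8.75 = 359.25 Hz.
C is below B, so f_C = 359.25 − 3 = 356.25 Hz.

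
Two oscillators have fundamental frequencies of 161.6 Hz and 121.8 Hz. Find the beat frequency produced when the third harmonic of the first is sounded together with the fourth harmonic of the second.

Third harmonic of the first: 3·161.6 = 484.8 Hz.
Fourth harmonic of the second: 4·121.8 = 487.2 Hz.
f_beat = |484.8 − 487.2| = 2.4 Hz.

2.4 Hz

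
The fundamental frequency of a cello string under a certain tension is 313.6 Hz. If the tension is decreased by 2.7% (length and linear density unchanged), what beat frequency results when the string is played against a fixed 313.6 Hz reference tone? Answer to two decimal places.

4.26 Hz

For a string, f ∝ √T, so the new frequency is 313.6·√0.973 = 309.3374 Hz.
f_beat = |309.3374 − 313.6| = 4.26 Hz.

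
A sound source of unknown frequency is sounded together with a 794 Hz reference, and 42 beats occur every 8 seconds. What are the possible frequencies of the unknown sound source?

Beat frequency = 42/8 = 5.25 Hz.
|f − 794| = 5.25, so f = 794 ± 5.25.

788.75 Hz or 799.25 Hz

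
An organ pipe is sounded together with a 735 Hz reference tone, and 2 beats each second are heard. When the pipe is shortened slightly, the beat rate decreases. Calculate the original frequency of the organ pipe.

|f − 735| = 2, so the organ pipe was at either 733 Hz or 737 Hz.
A shorter pipe has a higher fundamental; the adjustment raises the organ pipe's frequency.
The beat rate fell, so the adjustment moved the organ pipe toward 735 Hz — it must have started below the reference.

733 Hz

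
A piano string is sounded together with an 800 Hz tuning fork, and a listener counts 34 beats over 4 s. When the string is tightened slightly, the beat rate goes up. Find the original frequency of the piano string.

Beat frequency = 34/4 = 8.5 Hz.
|f − 800| = 8.5, so the piano string was at either 791.5 Hz or 808.5 Hz.
Increasing tension raises a string's frequency; the adjustment raises the piano string's frequency.
The beat rate rose, so the adjustment moved the piano string further from 800 Hz — it was already above the reference.

808.5 Hz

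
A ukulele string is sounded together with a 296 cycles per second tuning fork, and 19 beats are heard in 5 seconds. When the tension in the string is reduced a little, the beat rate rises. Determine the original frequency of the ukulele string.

292.2 Hz

Beat frequency = 19/5 = 3.8 Hz.
|f − 296| = 3.8, so the ukulele string was at either 292.2 Hz or 299.8 Hz.
Lower tension means lower frequency; the adjustment lowers the ukulele string's frequency.
The beat rate rose, so the adjustment moved the ukulele string further from 296 Hz — it was already below the reference.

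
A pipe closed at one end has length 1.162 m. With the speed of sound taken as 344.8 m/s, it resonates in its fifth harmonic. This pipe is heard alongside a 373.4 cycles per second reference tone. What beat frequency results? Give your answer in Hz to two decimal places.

Closed pipe (odd harmonics): f_n = n·v/(4L) = 5·344.8/(4·1.162) = 370.9122 Hz.
f_beat = |370.9122 − 373.4| = 2.49 Hz.

2.49 Hz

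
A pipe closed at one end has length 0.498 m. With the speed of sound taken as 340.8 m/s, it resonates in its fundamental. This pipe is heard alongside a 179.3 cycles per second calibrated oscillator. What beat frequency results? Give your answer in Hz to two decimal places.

Closed pipe (odd harmonics): f_n = n·v/(4L) = 1·340.8/(4·0.498) = 171.0843 Hz.
f_beat = |171.0843 − 179.3| = 8.22 Hz.

8.22 Hz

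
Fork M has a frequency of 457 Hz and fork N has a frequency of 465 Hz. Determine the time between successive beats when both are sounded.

0.125 s

f_beat = |457 − 465| = 8 Hz.
Beat period T = 1 / f_beat = 1 / 8 s.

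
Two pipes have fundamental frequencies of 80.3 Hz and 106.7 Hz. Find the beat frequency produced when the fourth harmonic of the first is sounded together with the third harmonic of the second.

1.1 Hz

Fourth harmonic of the first: 4·80.3 = 321.2 Hz.
Third harmonic of the second: 3·106.7 = 320.1 Hz.
f_beat = |321.2 − 320.1| = 1.1 Hz.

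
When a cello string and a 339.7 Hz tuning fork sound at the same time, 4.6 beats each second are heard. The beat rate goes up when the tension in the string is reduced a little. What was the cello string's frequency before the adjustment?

|f − 339.7| = 4.6, so the cello string was at either 335.1 Hz or 344.3 Hz.
Lower tension means lower frequency; the adjustment lowers the cello string's frequency.
The beat rate rose, so the adjustment moved the cello string further from 339.7 Hz — it was already below the reference.

335.1 Hz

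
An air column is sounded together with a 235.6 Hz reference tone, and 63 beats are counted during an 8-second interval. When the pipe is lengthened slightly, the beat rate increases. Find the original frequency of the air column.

Beat frequency = 63/8 = 7.875 Hz.
|f − 235.6| = 7.875, so the air column was at either 227.725 Hz or 243.475 Hz.
A longer pipe has a lower fundamental; the adjustment lowers the air column's frequency.
The beat rate rose, so the adjustment moved the air column further from 235.6 Hz — it was already below the reference.

227.725 Hz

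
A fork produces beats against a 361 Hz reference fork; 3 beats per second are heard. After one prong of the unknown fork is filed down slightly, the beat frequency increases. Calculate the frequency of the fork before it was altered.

364 Hz

|f − 361| = 3, so the fork was at either 358 Hz or 364 Hz.
Filing a prong removes mass and raises the fork's frequency; the adjustment raises the fork's frequency.
The beat rate rose, so the adjustment moved the fork further from 361 Hz — it was already above the reference.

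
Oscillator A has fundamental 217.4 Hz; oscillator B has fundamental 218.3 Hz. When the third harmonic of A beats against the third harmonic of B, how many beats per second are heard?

Third harmonic of the first: 3·217.4 = 652.2 Hz.
Third harmonic of the second: 3·218.3 = 654.9 Hz.
f_beat = |652.2 − 654.9| = 2.7 Hz.

2.7 Hz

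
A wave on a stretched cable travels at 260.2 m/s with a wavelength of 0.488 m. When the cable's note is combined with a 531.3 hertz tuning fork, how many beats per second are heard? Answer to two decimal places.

Source frequency f = v/λ = 260.2/0.488 = 533.1967 Hz.
f_beat = |533.1967 − 531.3| = 1.90 Hz.

1.90 Hz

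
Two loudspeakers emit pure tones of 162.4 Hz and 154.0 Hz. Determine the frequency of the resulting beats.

f_beat = |f₁ − f₂|.
|162.4 − 154.0| = 8.4 Hz.

8.4 Hz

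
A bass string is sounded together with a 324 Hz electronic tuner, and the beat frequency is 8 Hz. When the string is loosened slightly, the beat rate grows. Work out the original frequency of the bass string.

|f − 324| = 8, so the bass string was at either 316 Hz or 332 Hz.
Reducing tension lowers a string's frequency; the adjustment lowers the bass string's frequency.
The beat rate rose, so the adjustment moved the bass string further from 324 Hz — it was already below the reference.

316 Hz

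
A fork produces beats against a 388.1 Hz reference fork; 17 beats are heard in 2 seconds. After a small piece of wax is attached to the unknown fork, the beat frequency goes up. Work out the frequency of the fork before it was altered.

Beat frequency = 17/2 = 8.5 Hz.
|f − 388.1| = 8.5, so the fork was at either 379.6 Hz or 396.6 Hz.
Loading a fork with wax lowers its frequency; the adjustment lowers the fork's frequency.
The beat rate rose, so the adjustment moved the fork further from 388.1 Hz — it was already below the reference.

379.6 Hz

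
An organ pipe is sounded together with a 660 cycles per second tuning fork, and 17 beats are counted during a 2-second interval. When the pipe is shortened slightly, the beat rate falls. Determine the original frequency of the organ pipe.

Beat frequency = 17/2 = 8.5 Hz.
|f − 660| = 8.5, so the organ pipe was at either 651.5 Hz or 668.5 Hz.
A shorter pipe has a higher fundamental; the adjustment raises the organ pipe's frequency.
The beat rate fell, so the adjustment moved the organ pipe toward 660 Hz — it must have started below the reference.

651.5 Hz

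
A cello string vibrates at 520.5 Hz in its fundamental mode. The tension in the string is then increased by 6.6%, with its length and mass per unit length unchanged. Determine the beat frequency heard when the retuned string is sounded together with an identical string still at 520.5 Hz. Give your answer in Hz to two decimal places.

16.90 Hz

For a string, f ∝ √T, so the new frequency is 520.5·√1.066 = 537.4021 Hz.
f_beat = |537.4021 − 520.5| = 16.90 Hz.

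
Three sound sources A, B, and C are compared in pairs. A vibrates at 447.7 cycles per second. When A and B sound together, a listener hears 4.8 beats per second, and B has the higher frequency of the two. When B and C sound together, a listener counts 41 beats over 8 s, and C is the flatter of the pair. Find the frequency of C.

B is above A, so f_B = 447.7 + 4.8 = 452.5 Hz.
B–C: Beat frequency = 41/8 = 5.125 Hz.
C is below B, so f_C = 452.5 − 5.125 = 447.375 Hz.

447.375 Hz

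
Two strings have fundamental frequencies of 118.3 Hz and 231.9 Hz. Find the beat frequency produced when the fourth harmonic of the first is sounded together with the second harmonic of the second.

Fourth harmonic of the first: 4·118.3 = 473.2 Hz.
Second harmonic of the second: 2·231.9 = 463.8 Hz.
f_beat = |473.2 − 463.8| = 9.4 Hz.

9.4 Hz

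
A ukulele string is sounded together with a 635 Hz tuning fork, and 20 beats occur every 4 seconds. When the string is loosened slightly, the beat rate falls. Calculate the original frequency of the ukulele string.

640 Hz

Beat frequency = 20/4 = 5 Hz.
|f − 635| = 5, so the ukulele string was at either 630 Hz or 640 Hz.
Reducing tension lowers a string's frequency; the adjustment lowers the ukulele string's frequency.
The beat rate fell, so the adjustment moved the ukulele string toward 635 Hz — it must have started above the reference.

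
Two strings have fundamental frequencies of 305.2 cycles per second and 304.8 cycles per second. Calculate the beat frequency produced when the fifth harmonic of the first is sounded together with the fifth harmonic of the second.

2.0 Hz

Fifth harmonic of the first: 5·305.2 = 1526.0 Hz.
Fifth harmonic of the second: 5·304.8 = 1524.0 Hz.
f_beat = |1526.0 − 1524.0| = 2.0 Hz.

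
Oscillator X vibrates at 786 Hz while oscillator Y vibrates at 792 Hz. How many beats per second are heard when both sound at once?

6 Hz

f_beat = |f₁ − f₂|.
|786 − 792| = 6 Hz.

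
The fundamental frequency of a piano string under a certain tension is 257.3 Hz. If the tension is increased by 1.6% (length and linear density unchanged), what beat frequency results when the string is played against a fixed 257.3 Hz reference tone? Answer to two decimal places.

For a string, f ∝ √T, so the new frequency is 257.3·√1.016 = 259.3502 Hz.
f_beat = |259.3502 − 257.3| = 2.05 Hz.

2.05 Hz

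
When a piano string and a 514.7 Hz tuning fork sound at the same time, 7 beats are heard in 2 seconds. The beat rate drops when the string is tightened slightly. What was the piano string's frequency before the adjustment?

Beat frequency = 7/2 = 3.5 Hz.
|f − 514.7| = 3.5, so the piano string was at either 511.2 Hz or 518.2 Hz.
Increasing tension raises a string's frequency; the adjustment raises the piano string's frequency.
The beat rate fell, so the adjustment moved the piano string toward 514.7 Hz — it must have started below the reference.

511.2 Hz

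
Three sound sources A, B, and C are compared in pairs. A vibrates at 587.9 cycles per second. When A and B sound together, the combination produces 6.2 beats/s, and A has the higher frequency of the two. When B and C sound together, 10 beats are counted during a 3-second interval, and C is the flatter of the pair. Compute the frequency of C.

B is below A, so f_B = 587.9 − 6.2 = 581.7 Hz.
B–C: Beat frequency = 10/3 = 3.3333 Hz.
C is below B, so f_C = 581.7 − 3.3333 = 578.3667 Hz.

578.3667 Hz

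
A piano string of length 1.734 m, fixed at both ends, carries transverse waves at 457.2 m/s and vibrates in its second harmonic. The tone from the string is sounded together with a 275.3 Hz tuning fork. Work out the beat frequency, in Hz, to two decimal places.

For a string fixed at both ends, f_n = n·v/(2L) = 2·457.2/(2·1.734) = 263.6678 Hz.
f_beat = |263.6678 − 275.3| = 11.63 Hz.

11.63 Hz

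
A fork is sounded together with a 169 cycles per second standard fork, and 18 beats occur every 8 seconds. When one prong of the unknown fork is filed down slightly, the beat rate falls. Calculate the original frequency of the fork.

Beat frequency = 18/8 = 2.25 Hz.
|f − 169| = 2.25, so the fork was at either 166.75 Hz or 171.25 Hz.
Filing a prong removes mass and raises the fork's frequency; the adjustment raises the fork's frequency.
The beat rate fell, so the adjustment moved the fork toward 169 Hz — it must have started below the reference.

166.75 Hz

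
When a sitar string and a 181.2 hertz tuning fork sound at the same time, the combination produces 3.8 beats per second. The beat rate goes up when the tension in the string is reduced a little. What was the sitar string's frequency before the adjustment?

177.4 Hz

|f − 181.2| = 3.8, so the sitar string was at either 177.4 Hz or 185 Hz.
Lower tension means lower frequency; the adjustment lowers the sitar string's frequency.
The beat rate rose, so the adjustment moved the sitar string further from 181.2 Hz — it was already below the reference.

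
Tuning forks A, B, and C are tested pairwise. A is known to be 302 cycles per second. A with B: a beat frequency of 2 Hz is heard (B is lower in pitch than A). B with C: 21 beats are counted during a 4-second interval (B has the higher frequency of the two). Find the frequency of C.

294.75 Hz

B is below A, so f_B = 302 − 2 = 300 Hz.
B–C: Beat frequency = 21/4 = 5.25 Hz.
C is below B, so f_C = 300 − 5.25 = 294.75 Hz.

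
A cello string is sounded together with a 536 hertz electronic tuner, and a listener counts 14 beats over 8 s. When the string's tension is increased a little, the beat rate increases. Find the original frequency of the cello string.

Beat frequency = 14/8 = 1.75 Hz.
|f − 536| = 1.75, so the cello string was at either 534.25 Hz or 537.75 Hz.
Higher tension means higher frequency; the adjustment raises the cello string's frequency.
The beat rate rose, so the adjustment moved the cello string further from 536 Hz — it was already above the reference.

537.75 Hz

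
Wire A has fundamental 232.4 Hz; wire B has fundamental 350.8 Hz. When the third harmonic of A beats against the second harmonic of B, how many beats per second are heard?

4.4 Hz

Third harmonic of the first: 3·232.4 = 697.2 Hz.
Second harmonic of the second: 2·350.8 = 701.6 Hz.
f_beat = |697.2 − 701.6| = 4.4 Hz.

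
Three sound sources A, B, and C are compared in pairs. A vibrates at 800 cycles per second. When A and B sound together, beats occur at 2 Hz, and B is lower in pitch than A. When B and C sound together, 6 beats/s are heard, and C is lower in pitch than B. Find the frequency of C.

792 Hz

B is below A, so f_B = 800 − 2 = 798 Hz.
C is below B, so f_C = 798 − 6 = 792 Hz.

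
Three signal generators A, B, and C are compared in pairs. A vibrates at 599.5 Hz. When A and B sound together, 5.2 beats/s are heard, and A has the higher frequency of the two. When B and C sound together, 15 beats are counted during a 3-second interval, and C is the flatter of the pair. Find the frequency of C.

B is below A, so f_B = 599.5 − 5.2 = 594.3 Hz.
B–C: Beat frequency = 15/3 = 5 Hz.
C is below B, so f_C = 594.3 − 5 = 589.3 Hz.

589.3 Hz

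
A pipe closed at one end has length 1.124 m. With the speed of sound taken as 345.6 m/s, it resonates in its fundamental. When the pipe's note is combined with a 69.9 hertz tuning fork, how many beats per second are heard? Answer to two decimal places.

Closed pipe (odd harmonics): f_n = n·v/(4L) = 1·345.6/(4·1.124) = 76.8683 Hz.
f_beat = |76.8683 − 69.9| = 6.97 Hz.

6.97 Hz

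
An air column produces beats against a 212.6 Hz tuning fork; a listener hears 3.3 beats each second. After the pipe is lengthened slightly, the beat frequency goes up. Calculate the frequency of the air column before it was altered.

209.3 Hz

|f − 212.6| = 3.3, so the air column was at either 209.3 Hz or 215.9 Hz.
A longer pipe has a lower fundamental; the adjustment lowers the air column's frequency.
The beat rate rose, so the adjustment moved the air column further from 212.6 Hz — it was already below the reference.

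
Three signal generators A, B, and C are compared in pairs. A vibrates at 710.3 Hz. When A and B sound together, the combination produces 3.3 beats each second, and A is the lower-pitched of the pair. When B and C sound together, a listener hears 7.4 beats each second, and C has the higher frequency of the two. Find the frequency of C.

B is above A, so f_B = 710.3 + 3.3 = 713.6 Hz.
C is above B, so f_C = 713.6 + 7.4 = 721 Hz.

721 Hz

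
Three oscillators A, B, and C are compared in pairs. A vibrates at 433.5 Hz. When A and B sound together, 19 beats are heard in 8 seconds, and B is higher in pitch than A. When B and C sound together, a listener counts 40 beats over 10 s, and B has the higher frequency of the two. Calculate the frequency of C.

431.875 Hz

A–B: Beat frequency = 19/8 = 2.375 Hz.
B is above A, so f_B = 433.5 + 2.375 = 435.875 Hz.
B–C: Beat frequency = 40/10 = 4 Hz.
C is below B, so f_C = 435.875 − 4 = 431.875 Hz.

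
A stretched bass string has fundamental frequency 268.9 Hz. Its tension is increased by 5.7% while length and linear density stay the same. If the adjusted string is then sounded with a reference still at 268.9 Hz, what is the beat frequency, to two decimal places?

For a string, f ∝ √T, so the new frequency is 268.9·√1.057 = 276.4574 Hz.
f_beat = |276.4574 − 268.9| = 7.56 Hz.

7.56 Hz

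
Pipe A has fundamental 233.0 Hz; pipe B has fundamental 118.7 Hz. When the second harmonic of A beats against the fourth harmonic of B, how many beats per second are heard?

8.8 Hz

Second harmonic of the first: 2·233.0 = 466.0 Hz.
Fourth harmonic of the second: 4·118.7 = 474.8 Hz.
f_beat = |466.0 − 474.8| = 8.8 Hz.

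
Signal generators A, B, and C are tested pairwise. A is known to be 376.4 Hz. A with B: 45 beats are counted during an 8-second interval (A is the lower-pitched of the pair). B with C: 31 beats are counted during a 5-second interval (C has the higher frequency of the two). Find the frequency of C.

A–B: Beat frequency = 45/8 = 5.625 Hz.
B is above A, so f_B = 376.4 + 5.625 = 382.025 Hz.
B–C: Beat frequency = 31/5 = 6.2 Hz.
C is above B, so f_C = 382.025 + 6.2 = 388.225 Hz.

388.225 Hz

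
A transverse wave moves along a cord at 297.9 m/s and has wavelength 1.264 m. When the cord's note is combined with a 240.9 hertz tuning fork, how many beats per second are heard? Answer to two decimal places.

Source frequency f = v/λ = 297.9/1.264 = 235.6804 Hz.
f_beat = |235.6804 − 240.9| = 5.22 Hz.

5.22 Hz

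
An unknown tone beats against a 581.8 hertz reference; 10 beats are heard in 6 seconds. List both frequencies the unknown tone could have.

Beat frequency = 10/6 = 1.6667 Hz.
|f − 581.8| = 1.6667, so f = 581.8 ± 1.6667.

580.1333 Hz or 583.4667 Hz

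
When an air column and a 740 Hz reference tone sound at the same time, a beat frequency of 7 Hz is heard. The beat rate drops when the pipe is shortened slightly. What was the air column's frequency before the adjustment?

733 Hz

|f − 740| = 7, so the air column was at either 733 Hz or 747 Hz.
A shorter pipe has a higher fundamental; the adjustment raises the air column's frequency.
The beat rate fell, so the adjustment moved the air column toward 740 Hz — it must have started below the reference.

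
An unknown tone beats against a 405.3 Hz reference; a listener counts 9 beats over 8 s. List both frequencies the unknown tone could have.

404.175 Hz or 406.425 Hz

Beat frequency = 9/8 = 1.125 Hz.
|f − 405.3| = 1.125, so f = 405.3 ± 1.125.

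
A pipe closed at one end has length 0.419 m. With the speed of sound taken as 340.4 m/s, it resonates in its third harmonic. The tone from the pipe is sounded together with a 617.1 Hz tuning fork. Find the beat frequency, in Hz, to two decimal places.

Closed pipe (odd harmonics): f_n = n·v/(4L) = 3·340.4/(4·0.419) = 609.3079 Hz.
f_beat = |609.3079 − 617.1| = 7.79 Hz.

7.79 Hz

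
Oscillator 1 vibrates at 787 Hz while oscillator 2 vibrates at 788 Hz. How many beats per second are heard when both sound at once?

1 Hz

f_beat = |f₁ − f₂|.
|787 − 788| = 1 Hz.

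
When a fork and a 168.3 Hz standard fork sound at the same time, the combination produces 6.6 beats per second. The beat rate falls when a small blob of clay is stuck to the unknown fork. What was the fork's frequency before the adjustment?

|f − 168.3| = 6.6, so the fork was at either 161.7 Hz or 174.9 Hz.
Adding mass to a fork lowers its frequency; the adjustment lowers the fork's frequency.
The beat rate fell, so the adjustment moved the fork toward 168.3 Hz — it must have started above the reference.

174.9 Hz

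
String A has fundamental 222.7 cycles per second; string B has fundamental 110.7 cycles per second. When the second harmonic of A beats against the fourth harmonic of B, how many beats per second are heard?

Second harmonic of the first: 2·222.7 = 445.4 Hz.
Fourth harmonic of the second: 4·110.7 = 442.8 Hz.
f_beat = |445.4 − 442.8| = 2.6 Hz.

2.6 Hz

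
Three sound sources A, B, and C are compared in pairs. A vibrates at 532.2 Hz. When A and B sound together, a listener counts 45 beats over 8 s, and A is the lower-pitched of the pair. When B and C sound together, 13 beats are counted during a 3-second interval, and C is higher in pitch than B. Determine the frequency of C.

542.1583 Hz

A–B: Beat frequency = 45/8 = 5.625 Hz.
B is above A, so f_B = 532.2 + 5.625 = 537.825 Hz.
B–C: Beat frequency = 13/3 = 4.3333 Hz.
C is above B, so f_C = 537.825 + 4.3333 = 542.1583 Hz.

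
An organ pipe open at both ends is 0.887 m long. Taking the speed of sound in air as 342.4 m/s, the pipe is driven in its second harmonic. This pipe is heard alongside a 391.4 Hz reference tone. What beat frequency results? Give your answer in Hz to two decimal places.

Open pipe: f_n = n·v/(2L) = 2·342.4/(2·0.887) = 386.0203 Hz.
f_beat = |386.0203 − 391.4| = 5.38 Hz.

5.38 Hz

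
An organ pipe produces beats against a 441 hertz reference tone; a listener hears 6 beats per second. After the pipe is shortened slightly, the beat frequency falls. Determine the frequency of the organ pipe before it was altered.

435 Hz

|f − 441| = 6, so the organ pipe was at either 435 Hz or 447 Hz.
A shorter pipe has a higher fundamental; the adjustment raises the organ pipe's frequency.
The beat rate fell, so the adjustment moved the organ pipe toward 441 Hz — it must have started below the reference.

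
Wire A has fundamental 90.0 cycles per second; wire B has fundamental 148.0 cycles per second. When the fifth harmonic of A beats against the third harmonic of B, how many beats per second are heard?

Fifth harmonic of the first: 5·90.0 = 450.0 Hz.
Third harmonic of the second: 3·148.0 = 444.0 Hz.
f_beat = |450.0 − 444.0| = 6.0 Hz.

6.0 Hz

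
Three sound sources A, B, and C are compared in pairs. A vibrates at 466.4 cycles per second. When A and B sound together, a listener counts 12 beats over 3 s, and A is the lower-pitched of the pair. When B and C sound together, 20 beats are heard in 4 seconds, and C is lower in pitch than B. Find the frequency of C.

A–B: Beat frequency = 12/3 = 4 Hz.
B is above A, so f_B = 466.4 + 4 = 470.4 Hz.
B–C: Beat frequency = 20/4 = 5 Hz.
C is below B, so f_C = 470.4 − 5 = 465.4 Hz.

465.4 Hz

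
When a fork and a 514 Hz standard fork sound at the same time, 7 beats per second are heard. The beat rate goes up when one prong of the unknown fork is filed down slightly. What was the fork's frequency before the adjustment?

521 Hz

|f − 514| = 7, so the fork was at either 507 Hz or 521 Hz.
Filing a prong removes mass and raises the fork's frequency; the adjustment raises the fork's frequency.
The beat rate rose, so the adjustment moved the fork further from 514 Hz — it was already above the reference.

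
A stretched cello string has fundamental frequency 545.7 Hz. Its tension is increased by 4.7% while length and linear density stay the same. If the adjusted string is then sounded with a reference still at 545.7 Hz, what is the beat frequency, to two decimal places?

12.68 Hz

For a string, f ∝ √T, so the new frequency is 545.7·√1.047 = 558.3767 Hz.
f_beat = |558.3767 − 545.7| = 12.68 Hz.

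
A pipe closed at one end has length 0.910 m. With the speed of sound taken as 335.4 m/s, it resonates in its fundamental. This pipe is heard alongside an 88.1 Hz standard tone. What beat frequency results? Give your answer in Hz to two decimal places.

4.04 Hz

Closed pipe (odd harmonics): f_n = n·v/(4L) = 1·335.4/(4·0.910) = 92.1429 Hz.
f_beat = |92.1429 − 88.1| = 4.04 Hz.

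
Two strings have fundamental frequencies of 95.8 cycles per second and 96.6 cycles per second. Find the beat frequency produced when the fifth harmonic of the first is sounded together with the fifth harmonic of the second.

Fifth harmonic of the first: 5·95.8 = 479.0 Hz.
Fifth harmonic of the second: 5·96.6 = 483.0 Hz.
f_beat = |479.0 − 483.0| = 4.0 Hz.

4.0 Hz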